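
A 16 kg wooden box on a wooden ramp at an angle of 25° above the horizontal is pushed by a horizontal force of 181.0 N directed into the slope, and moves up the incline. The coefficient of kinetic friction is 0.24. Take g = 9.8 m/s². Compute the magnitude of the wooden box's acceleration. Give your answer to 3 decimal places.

2.832 m/s²

The horizontal push has components F cos 25° = 181.0 × 0.9063 = 164.040 N up the incline and F sin 25° = 181.0 × 0.4226 = 76.491 N pressing into the surface.
The normal force is therefore N = mg cos 25° + F sin 25° = 142.108 + 76.491 = 218.599 N, and kinetic friction down the slope is μN = 0.24 × 218.599 = 52.464 N.
Along the incline: F cos 25° − mg sin 25° − μN = ma, so 164.040 − 66.264 − 52.464 = 16 a, giving a = 2.8320 m/s².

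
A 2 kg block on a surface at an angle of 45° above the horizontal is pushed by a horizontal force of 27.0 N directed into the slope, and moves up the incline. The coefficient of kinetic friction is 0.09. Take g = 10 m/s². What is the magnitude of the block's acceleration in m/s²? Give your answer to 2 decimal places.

The horizontal push has components F cos 45° = 27.0 × 0.7071 = 19.092 N up the incline and F sin 45° = 27.0 × 0.7071 = 19.092 N pressing into the surface.
The normal force is therefore N = mg cos 45° + F sin 45° = 14.142 + 19.092 = 33.234 N, and kinetic friction down the slope is μN = 0.09 × 33.234 = 2.991 N.
Along the incline: F cos 45° − mg sin 45° − μN = ma, so 19.092 − 14.142 − 2.991 = 2 a, giving a = 0.9795 m/s².

0.98 m/s²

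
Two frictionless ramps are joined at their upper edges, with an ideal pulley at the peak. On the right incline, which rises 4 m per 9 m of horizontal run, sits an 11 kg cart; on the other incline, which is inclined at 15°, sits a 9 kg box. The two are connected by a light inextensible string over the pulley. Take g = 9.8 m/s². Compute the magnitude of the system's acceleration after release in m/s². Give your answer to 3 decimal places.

1.048 m/s²

Resolve each weight along its own incline: the 11 kg mass has component 11 × 9.8 × sin 23.96° = 43.782 N down its slope, and the 9 kg mass has 9 × 9.8 × sin 15° = 22.828 N down its slope.
The 11 kg side's 43.782 N exceeds the other side's 22.828 N, so that mass slides down and the 9 kg mass slides up. Taking that direction as positive, Newton's second law for the whole system gives 43.782 − 22.828 = (11 + 9) a, so a = 20.954 / 20 = 1.0477 m/s².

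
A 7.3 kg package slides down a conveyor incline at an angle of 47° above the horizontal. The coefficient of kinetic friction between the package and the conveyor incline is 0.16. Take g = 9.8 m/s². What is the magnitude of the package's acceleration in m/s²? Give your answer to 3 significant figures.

Resolving the weight along the incline: the component pulling the package down the slope is mg sin 47° = 7.3 × 9.8 × 0.7314 = 52.324 N, and the normal force is N = mg cos 47° = 7.3 × 9.8 × 0.6820 = 48.790 N.
Kinetic friction acts up the slope with magnitude f = μN = 0.16 × 48.790 = 7.806 N.
Net force along the incline is 52.324 − 7.806 = 44.518 N, so a = 44.518 / 7.3 = 6.0984 m/s².

6.10 m/s²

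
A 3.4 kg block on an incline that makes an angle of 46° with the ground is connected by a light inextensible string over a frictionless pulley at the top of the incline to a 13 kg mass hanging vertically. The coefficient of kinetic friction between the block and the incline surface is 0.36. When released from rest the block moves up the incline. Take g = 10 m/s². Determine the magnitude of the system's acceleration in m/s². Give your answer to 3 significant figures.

5.92 m/s²

For the block on the incline: the weight component along the slope is m₁g sin 46° = 3.4 × 10 × 0.7193 = 24.456 N and the normal force is N = m₁g cos 46° = 23.618 N.
Kinetic friction opposes the block's motion up the incline: f = μN = 0.36 × 23.618 = 8.502 N acting down the slope.
Newton's second law for the block (up-slope positive): T − 24.456 − 8.502 = 3.4 a. For the hanging mass (downward positive): 13 × 10 − T = 13 a.
Adding the two equations eliminates T: 97.042 = 16.4 a, so a = 5.9172 m/s².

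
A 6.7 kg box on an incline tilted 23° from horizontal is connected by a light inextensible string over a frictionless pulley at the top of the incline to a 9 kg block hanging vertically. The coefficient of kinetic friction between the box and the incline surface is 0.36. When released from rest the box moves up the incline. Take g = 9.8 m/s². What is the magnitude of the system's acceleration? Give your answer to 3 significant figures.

2.60 m/s²

For the box on the incline: the weight component along the slope is m₁g sin 23° = 6.7 × 9.8 × 0.3907 = 25.653 N and the normal force is N = m₁g cos 23° = 60.440 N.
Kinetic friction opposes the box's motion up the incline: f = μN = 0.36 × 60.440 = 21.758 N acting down the slope.
Newton's second law for the box (up-slope positive): T − 25.653 − 21.758 = 6.7 a. For the hanging block (downward positive): 9 × 9.8 − T = 9 a.
Adding the two equations eliminates T: 40.789 = 15.7 a, so a = 2.5980 m/s².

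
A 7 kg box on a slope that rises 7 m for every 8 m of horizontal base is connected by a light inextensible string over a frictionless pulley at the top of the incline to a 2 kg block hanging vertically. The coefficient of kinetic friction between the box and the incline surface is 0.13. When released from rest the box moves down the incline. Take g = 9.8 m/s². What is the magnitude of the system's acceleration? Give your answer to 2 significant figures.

For the box on the incline: the weight component along the slope is m₁g sin 41.19° = 7 × 9.8 × 0.6585 = 45.173 N and the normal force is N = m₁g cos 41.19° = 51.627 N.
Kinetic friction opposes the box's motion down the incline: f = μN = 0.13 × 51.627 = 6.712 N acting up the slope.
Newton's second law for the box (down-slope positive): 45.173 − 6.712 − T = 7 a. For the hanging block (upward positive): T − 2 × 9.8 = 2 a.
Adding the two equations eliminates T: 18.861 = 9 a, so a = 2.0957 m/s².

2.1 m/s²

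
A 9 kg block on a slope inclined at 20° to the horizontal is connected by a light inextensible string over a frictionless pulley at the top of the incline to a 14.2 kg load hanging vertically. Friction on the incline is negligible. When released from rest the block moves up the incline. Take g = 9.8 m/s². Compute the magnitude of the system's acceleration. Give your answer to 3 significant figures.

For the block on the incline: the weight component along the slope is m₁g sin 20° = 9 × 9.8 × 0.3420 = 30.164 N and the normal force is N = m₁g cos 20° = 82.881 N.
Newton's second law for the block (up-slope positive): T − 30.164 = 9 a. For the hanging load (downward positive): 14.2 × 9.8 − T = 14.2 a.
Adding the two equations eliminates T: 108.996 = 23.2 a, so a = 4.6981 m/s².

4.70 m/s²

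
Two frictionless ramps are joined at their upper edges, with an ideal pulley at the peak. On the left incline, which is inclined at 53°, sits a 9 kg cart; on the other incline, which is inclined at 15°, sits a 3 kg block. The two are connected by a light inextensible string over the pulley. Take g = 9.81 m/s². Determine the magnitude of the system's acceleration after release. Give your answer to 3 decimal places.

Resolve each weight along its own incline: the 9 kg mass has component 9 × 9.81 × sin 53° = 70.512 N down its slope, and the 3 kg mass has 3 × 9.81 × sin 15° = 7.617 N down its slope.
The 9 kg side's 70.512 N exceeds the other side's 7.617 N, so that mass slides down and the 3 kg mass slides up. Taking that direction as positive, Newton's second law for the whole system gives 70.512 − 7.617 = (9 + 3) a, so a = 62.895 / 12 = 5.2412 m/s².

5.241 m/s²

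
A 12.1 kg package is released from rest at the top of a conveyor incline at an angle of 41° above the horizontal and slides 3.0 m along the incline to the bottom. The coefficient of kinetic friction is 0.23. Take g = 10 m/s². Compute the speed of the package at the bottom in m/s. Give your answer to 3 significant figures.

5.38 m/s

The weight component along the incline is mg sin 41° = 79.383 N and the normal force is N = mg cos 41° = 91.320 N.
Friction up the slope is f = μN = 0.23 × 91.320 = 21.004 N, so the net downslope force is 79.383 − 21.004 = 58.379 N and a = 58.379 / 12.1 = 4.8247 m/s².
Starting from rest over a distance of 3.0 m, v² = 2aL = 2 × 4.8247 × 3.0 = 28.9482, so v = 5.3804 m/s.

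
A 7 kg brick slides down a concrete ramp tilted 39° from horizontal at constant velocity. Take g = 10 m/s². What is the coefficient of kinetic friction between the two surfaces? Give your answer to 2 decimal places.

At constant velocity the net force along the incline is zero: mg sin 39° = μ mg cos 39°.
So μ = tan 39° = 0.6293 / 0.7771 = 0.8098.

0.81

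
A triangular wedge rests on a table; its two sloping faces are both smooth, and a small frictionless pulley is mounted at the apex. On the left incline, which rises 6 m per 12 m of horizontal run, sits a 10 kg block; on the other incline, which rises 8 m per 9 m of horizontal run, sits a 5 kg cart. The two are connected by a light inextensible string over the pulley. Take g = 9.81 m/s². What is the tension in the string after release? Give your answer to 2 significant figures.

Resolve each weight along its own incline: the 10 kg mass has component 10 × 9.81 × sin 26.57° = 43.872 N down its slope, and the 5 kg mass has 5 × 9.81 × sin 41.63° = 32.587 N down its slope.
The 10 kg side's 43.872 N exceeds the other side's 32.587 N, so that mass slides down and the 5 kg mass slides up. Taking that direction as positive, Newton's second law for the whole system gives 43.872 − 32.587 = (10 + 5) a, so a = 11.285 / 15 = 0.7523 m/s².
For the 5 kg mass (up-slope positive): T − 32.587 = 5 × 0.7523, so T = 36.349 N.

36 N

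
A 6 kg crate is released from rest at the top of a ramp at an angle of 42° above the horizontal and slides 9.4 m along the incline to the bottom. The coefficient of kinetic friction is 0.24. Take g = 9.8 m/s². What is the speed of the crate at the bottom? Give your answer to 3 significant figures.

9.51 m/s

The weight component along the incline is mg sin 42° = 39.345 N and the normal force is N = mg cos 42° = 43.697 N.
Friction up the slope is f = μN = 0.24 × 43.697 = 10.487 N, so the net downslope force is 39.345 − 10.487 = 28.858 N and a = 28.858 / 6 = 4.8097 m/s².
Starting from rest over a distance of 9.4 m, v² = 2aL = 2 × 4.8097 × 9.4 = 90.4224, so v = 9.5091 m/s.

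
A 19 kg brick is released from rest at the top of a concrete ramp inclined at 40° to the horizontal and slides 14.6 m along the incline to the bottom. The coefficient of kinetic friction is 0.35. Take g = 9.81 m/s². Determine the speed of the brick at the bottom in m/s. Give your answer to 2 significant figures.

The weight component along the incline is mg sin 40° = 119.809 N and the normal force is N = mg cos 40° = 142.783 N.
Friction up the slope is f = μN = 0.35 × 142.783 = 49.974 N, so the net downslope force is 119.809 − 49.974 = 69.835 N and a = 69.835 / 19 = 3.6755 m/s².
Starting from rest over a distance of 14.6 m, v² = 2aL = 2 × 3.6755 × 14.6 = 107.3246, so v = 10.3598 m/s.

10 m/s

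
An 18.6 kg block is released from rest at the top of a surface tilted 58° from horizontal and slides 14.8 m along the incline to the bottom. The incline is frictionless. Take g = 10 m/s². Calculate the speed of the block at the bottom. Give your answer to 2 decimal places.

15.84 m/s

The weight component along the incline is mg sin 58° = 157.737 N and the normal force is N = mg cos 58° = 98.565 N.
With no friction, a = g sin 58° = 8.4805 m/s².
Starting from rest over a distance of 14.8 m, v² = 2aL = 2 × 8.4805 × 14.8 = 251.0228, so v = 15.8437 m/s.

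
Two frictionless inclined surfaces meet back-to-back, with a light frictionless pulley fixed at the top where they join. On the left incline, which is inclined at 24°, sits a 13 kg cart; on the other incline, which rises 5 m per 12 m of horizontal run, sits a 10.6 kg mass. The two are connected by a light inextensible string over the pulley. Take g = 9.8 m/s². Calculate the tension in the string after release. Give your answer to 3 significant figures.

Resolve each weight along its own incline: the 13 kg mass has component 13 × 9.8 × sin 24° = 51.818 N down its slope, and the 10.6 kg mass has 10.6 × 9.8 × sin 22.62° = 39.954 N down its slope.
The 13 kg side's 51.818 N exceeds the other side's 39.954 N, so that mass slides down and the 10.6 kg mass slides up. Taking that direction as positive, Newton's second law for the whole system gives 51.818 − 39.954 = (13 + 10.6) a, so a = 11.864 / 23.6 = 0.5027 m/s².
For the 10.6 kg mass (up-slope positive): T − 39.954 = 10.6 × 0.5027, so T = 45.283 N.

45.3 N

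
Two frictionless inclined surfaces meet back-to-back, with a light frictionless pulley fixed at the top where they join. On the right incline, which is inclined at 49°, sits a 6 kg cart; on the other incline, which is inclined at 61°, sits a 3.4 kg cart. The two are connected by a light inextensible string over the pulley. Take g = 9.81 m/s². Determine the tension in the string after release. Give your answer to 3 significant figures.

34.7 N

Resolve each weight along its own incline: the 6 kg mass has component 6 × 9.81 × sin 49° = 44.422 N down its slope, and the 3.4 kg mass has 3.4 × 9.81 × sin 61° = 29.172 N down its slope.
The 6 kg side's 44.422 N exceeds the other side's 29.172 N, so that mass slides down and the 3.4 kg mass slides up. Taking that direction as positive, Newton's second law for the whole system gives 44.422 − 29.172 = (6 + 3.4) a, so a = 15.250 / 9.4 = 1.6223 m/s².
For the 3.4 kg mass (up-slope positive): T − 29.172 = 3.4 × 1.6223, so T = 34.688 N.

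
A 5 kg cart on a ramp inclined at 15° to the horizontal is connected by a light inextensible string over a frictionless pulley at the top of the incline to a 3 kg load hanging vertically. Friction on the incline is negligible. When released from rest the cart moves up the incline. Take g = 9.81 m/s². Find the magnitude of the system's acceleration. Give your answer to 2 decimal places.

2.09 m/s²

For the cart on the incline: the weight component along the slope is m₁g sin 15° = 5 × 9.81 × 0.2588 = 12.694 N and the normal force is N = m₁g cos 15° = 47.379 N.
Newton's second law for the cart (up-slope positive): T − 12.694 = 5 a. For the hanging load (downward positive): 3 × 9.81 − T = 3 a.
Adding the two equations eliminates T: 16.736 = 8 a, so a = 2.0920 m/s².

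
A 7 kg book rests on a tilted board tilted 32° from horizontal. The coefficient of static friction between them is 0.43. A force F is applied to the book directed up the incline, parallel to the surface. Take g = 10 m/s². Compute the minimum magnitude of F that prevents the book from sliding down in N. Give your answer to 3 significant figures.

11.6 N

The normal force is N = mg cos 32° = 59.363 N. With F at its minimum the book is on the verge of sliding down, so static friction is at its maximum μ_s N = 0.43 × 59.363 = 25.526 N and acts up the slope.
Equilibrium along the incline: F + μ_s N = mg sin 32°, so F = 37.094 − 25.526 = 11.568 N.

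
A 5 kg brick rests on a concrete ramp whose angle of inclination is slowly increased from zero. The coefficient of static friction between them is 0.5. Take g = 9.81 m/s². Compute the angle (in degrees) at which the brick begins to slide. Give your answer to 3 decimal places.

26.565°

At the threshold of sliding, static friction is at its maximum μ_s N and exactly balances the weight component along the incline: mg sin θ = μ_s mg cos θ.
Hence tan θ = μ_s = 0.5, so θ = arctan(0.5) = 26.5651°.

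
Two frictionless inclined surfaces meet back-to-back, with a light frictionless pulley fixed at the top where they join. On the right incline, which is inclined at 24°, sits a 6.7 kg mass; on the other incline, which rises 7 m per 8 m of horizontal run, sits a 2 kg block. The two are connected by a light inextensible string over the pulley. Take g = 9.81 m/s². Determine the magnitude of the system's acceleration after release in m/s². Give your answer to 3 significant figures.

1.59 m/s²

Resolve each weight along its own incline: the 6.7 kg mass has component 6.7 × 9.81 × sin 24° = 26.734 N down its slope, and the 2 kg mass has 2 × 9.81 × sin 41.19° = 12.920 N down its slope.
The 6.7 kg side's 26.734 N exceeds the other side's 12.920 N, so that mass slides down and the 2 kg mass slides up. Taking that direction as positive, Newton's second law for the whole system gives 26.734 − 12.920 = (6.7 + 2) a, so a = 13.814 / 8.7 = 1.5878 m/s².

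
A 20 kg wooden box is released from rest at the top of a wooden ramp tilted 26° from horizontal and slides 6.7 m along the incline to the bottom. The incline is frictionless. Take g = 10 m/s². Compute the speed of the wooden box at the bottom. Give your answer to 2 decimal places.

7.66 m/s

The weight component along the incline is mg sin 26° = 87.674 N and the normal force is N = mg cos 26° = 179.759 N.
With no friction, a = g sin 26° = 4.3837 m/s².
Starting from rest over a distance of 6.7 m, v² = 2aL = 2 × 4.3837 × 6.7 = 58.7416, so v = 7.6643 m/s.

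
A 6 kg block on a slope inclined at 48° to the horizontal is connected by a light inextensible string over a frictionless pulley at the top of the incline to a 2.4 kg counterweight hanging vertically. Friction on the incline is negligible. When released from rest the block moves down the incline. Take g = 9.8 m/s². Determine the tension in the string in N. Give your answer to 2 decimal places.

For the block on the incline: the weight component along the slope is m₁g sin 48° = 6 × 9.8 × 0.7431 = 43.694 N and the normal force is N = m₁g cos 48° = 39.345 N.
Newton's second law for the block (down-slope positive): 43.694 − T = 6 a. For the hanging counterweight (upward positive): T − 2.4 × 9.8 = 2.4 a.
Adding the two equations eliminates T: 20.174 = 8.4 a, so a = 2.4017 m/s².
Then from the hanging counterweight's equation, T = 2.4 × (9.8 + 2.4017) = 29.284 N.

29.28 N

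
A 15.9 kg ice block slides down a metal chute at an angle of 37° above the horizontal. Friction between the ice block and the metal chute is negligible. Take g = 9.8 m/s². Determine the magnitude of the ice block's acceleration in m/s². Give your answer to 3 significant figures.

Resolving the weight along the incline: the component pulling the ice block down the slope is mg sin 37° = 15.9 × 9.8 × 0.6018 = 93.772 N, and the normal force is N = mg cos 37° = 15.9 × 9.8 × 0.7986 = 124.438 N.
With no friction the net force along the incline is 93.772 N, so a = g sin 37° = 93.772 / 15.9 = 5.8976 m/s².

5.90 m/s²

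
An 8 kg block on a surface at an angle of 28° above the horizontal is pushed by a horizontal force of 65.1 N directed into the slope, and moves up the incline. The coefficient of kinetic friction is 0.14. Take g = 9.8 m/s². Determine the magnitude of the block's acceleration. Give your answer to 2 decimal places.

The horizontal push has components F cos 28° = 65.1 × 0.8829 = 57.477 N up the incline and F sin 28° = 65.1 × 0.4695 = 30.564 N pressing into the surface.
The normal force is therefore N = mg cos 28° + F sin 28° = 69.219 + 30.564 = 99.783 N, and kinetic friction down the slope is μN = 0.14 × 99.783 = 13.970 N.
Along the incline: F cos 28° − mg sin 28° − μN = ma, so 57.477 − 36.809 − 13.970 = 8 a, giving a = 0.8372 m/s².

0.84 m/s²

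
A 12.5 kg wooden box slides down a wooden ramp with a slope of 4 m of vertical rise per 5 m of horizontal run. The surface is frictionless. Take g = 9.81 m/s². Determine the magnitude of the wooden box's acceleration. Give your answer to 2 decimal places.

Resolving the weight along the incline: the component pulling the wooden box down the slope is mg sin 38.66° = 12.5 × 9.81 × 0.6247 = 76.604 N, and the normal force is N = mg cos 38.66° = 12.5 × 9.81 × 0.7809 = 95.758 N.
With no friction the net force along the incline is 76.604 N, so a = g sin 38.66° = 76.604 / 12.5 = 6.1283 m/s².

6.13 m/s²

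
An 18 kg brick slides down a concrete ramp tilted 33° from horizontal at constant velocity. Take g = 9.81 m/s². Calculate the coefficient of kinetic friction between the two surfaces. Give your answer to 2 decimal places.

At constant velocity the net force along the incline is zero: mg sin 33° = μ mg cos 33°.
So μ = tan 33° = 0.5446 / 0.8387 = 0.6493.

0.65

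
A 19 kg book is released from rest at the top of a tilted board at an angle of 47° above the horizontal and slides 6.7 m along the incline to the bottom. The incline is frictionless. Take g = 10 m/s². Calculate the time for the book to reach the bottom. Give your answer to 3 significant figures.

The weight component along the incline is mg sin 47° = 138.957 N and the normal force is N = mg cos 47° = 129.580 N.
With no friction, a = g sin 47° = 7.3135 m/s².
Starting from rest, L = ½at², so t = √(2L/a) = √(2 × 6.7 / 7.3135) = 1.3536 s.

1.35 s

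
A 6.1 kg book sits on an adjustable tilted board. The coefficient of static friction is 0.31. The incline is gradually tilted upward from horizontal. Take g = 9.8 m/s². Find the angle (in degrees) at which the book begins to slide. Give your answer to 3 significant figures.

At the threshold of sliding, static friction is at its maximum μ_s N and exactly balances the weight component along the incline: mg sin θ = μ_s mg cos θ.
Hence tan θ = μ_s = 0.31, so θ = arctan(0.31) = 17.2234°.

17.2°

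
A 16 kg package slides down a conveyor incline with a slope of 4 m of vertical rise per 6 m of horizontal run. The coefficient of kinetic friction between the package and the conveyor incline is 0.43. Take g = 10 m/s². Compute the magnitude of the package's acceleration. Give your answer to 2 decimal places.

Resolving the weight along the incline: the component pulling the package down the slope is mg sin 33.69° = 16 × 10 × 0.5547 = 88.752 N, and the normal force is N = mg cos 33.69° = 16 × 10 × 0.8321 = 133.136 N.
Kinetic friction acts up the slope with magnitude f = μN = 0.43 × 133.136 = 57.248 N.
Net force along the incline is 88.752 − 57.248 = 31.504 N, so a = 31.504 / 16 = 1.9690 m/s².

1.97 m/s²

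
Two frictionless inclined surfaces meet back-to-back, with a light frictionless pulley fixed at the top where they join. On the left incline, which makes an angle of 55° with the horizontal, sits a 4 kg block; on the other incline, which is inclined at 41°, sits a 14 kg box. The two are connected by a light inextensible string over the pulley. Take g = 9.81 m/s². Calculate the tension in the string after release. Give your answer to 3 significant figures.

45.0 N

Resolve each weight along its own incline: the 4 kg mass has component 4 × 9.81 × sin 55° = 32.144 N down its slope, and the 14 kg mass has 14 × 9.81 × sin 41° = 90.103 N down its slope.
The 14 kg side's 90.103 N exceeds the other side's 32.144 N, so that mass slides down and the 4 kg mass slides up. Taking that direction as positive, Newton's second law for the whole system gives 90.103 − 32.144 = (4 + 14) a, so a = 57.959 / 18 = 3.2199 m/s².
For the 4 kg mass (up-slope positive): T − 32.144 = 4 × 3.2199, so T = 45.024 N.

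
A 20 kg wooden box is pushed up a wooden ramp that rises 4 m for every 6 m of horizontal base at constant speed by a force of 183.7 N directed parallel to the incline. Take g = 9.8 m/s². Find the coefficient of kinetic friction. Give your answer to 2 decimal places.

At constant speed ΣF = 0 along the incline. The applied 183.7 N acts up the slope; the weight component mg sin 33.69° = 108.721 N and kinetic friction μN both act down the slope.
So 183.7 = 108.721 + μ × 163.082, giving μ = (183.7 − 108.721) / 163.082 = 0.4598.

0.46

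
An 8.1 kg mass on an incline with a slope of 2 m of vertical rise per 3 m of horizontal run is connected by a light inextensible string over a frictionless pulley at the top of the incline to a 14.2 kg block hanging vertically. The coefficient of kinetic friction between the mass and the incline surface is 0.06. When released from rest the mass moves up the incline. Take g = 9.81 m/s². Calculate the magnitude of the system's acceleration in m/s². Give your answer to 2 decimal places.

For the mass on the incline: the weight component along the slope is m₁g sin 33.69° = 8.1 × 9.81 × 0.5547 = 44.077 N and the normal force is N = m₁g cos 33.69° = 66.116 N.
Kinetic friction opposes the mass's motion up the incline: f = μN = 0.06 × 66.116 = 3.967 N acting down the slope.
Newton's second law for the mass (up-slope positive): T − 44.077 − 3.967 = 8.1 a. For the hanging block (downward positive): 14.2 × 9.81 − T = 14.2 a.
Adding the two equations eliminates T: 91.258 = 22.3 a, so a = 4.0923 m/s².

4.09 m/s²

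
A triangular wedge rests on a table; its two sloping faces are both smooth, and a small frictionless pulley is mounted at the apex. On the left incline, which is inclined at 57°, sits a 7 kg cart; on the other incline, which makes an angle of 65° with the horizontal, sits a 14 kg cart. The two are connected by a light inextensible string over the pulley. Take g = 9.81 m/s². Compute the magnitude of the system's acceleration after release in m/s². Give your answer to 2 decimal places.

3.18 m/s²

Resolve each weight along its own incline: the 7 kg mass has component 7 × 9.81 × sin 57° = 57.592 N down its slope, and the 14 kg mass has 14 × 9.81 × sin 65° = 124.472 N down its slope.
The 14 kg side's 124.472 N exceeds the other side's 57.592 N, so that mass slides down and the 7 kg mass slides up. Taking that direction as positive, Newton's second law for the whole system gives 124.472 − 57.592 = (7 + 14) a, so a = 66.880 / 21 = 3.1848 m/s².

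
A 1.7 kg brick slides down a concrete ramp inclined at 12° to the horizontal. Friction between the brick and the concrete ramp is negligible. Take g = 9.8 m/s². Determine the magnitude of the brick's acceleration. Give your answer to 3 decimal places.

Resolving the weight along the incline: the component pulling the brick down the slope is mg sin 12° = 1.7 × 9.8 × 0.2079 = 3.464 N, and the normal force is N = mg cos 12° = 1.7 × 9.8 × 0.9781 = 16.295 N.
With no friction the net force along the incline is 3.464 N, so a = g sin 12° = 3.464 / 1.7 = 2.0376 m/s².

2.038 m/s²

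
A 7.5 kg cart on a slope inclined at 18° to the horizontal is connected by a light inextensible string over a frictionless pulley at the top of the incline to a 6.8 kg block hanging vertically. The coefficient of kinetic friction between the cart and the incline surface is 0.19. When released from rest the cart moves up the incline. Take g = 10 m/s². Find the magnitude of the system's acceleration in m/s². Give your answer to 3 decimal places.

For the cart on the incline: the weight component along the slope is m₁g sin 18° = 7.5 × 10 × 0.3090 = 23.175 N and the normal force is N = m₁g cos 18° = 71.329 N.
Kinetic friction opposes the cart's motion up the incline: f = μN = 0.19 × 71.329 = 13.553 N acting down the slope.
Newton's second law for the cart (up-slope positive): T − 23.175 − 13.553 = 7.5 a. For the hanging block (downward positive): 6.8 × 10 − T = 6.8 a.
Adding the two equations eliminates T: 31.272 = 14.3 a, so a = 2.1869 m/s².

2.187 m/s²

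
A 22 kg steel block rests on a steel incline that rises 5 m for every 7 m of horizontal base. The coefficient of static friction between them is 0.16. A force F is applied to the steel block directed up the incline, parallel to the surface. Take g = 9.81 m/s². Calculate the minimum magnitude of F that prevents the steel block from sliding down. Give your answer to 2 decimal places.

97.34 N

The normal force is N = mg cos 35.54° = 175.620 N. With F at its minimum the steel block is on the verge of sliding down, so static friction is at its maximum μ_s N = 0.16 × 175.620 = 28.099 N and acts up the slope.
Equilibrium along the incline: F + μ_s N = mg sin 35.54°, so F = 125.443 − 28.099 = 97.344 N.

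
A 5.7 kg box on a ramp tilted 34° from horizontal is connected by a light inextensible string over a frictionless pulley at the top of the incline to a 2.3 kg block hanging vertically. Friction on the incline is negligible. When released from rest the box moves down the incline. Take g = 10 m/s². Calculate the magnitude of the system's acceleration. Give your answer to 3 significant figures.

1.11 m/s²

For the box on the incline: the weight component along the slope is m₁g sin 34° = 5.7 × 10 × 0.5592 = 31.874 N and the normal force is N = m₁g cos 34° = 47.255 N.
Newton's second law for the box (down-slope positive): 31.874 − T = 5.7 a. For the hanging block (upward positive): T − 2.3 × 10 = 2.3 a.
Adding the two equations eliminates T: 8.874 = 8 a, so a = 1.1093 m/s².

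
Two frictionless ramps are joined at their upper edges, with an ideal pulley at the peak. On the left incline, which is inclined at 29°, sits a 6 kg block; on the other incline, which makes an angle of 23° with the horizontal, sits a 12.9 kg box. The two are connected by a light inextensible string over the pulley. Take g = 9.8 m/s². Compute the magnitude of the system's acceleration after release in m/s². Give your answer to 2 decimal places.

1.11 m/s²

Resolve each weight along its own incline: the 6 kg mass has component 6 × 9.8 × sin 29° = 28.507 N down its slope, and the 12.9 kg mass has 12.9 × 9.8 × sin 23° = 49.396 N down its slope.
The 12.9 kg side's 49.396 N exceeds the other side's 28.507 N, so that mass slides down and the 6 kg mass slides up. Taking that direction as positive, Newton's second law for the whole system gives 49.396 − 28.507 = (6 + 12.9) a, so a = 20.889 / 18.9 = 1.1052 m/s².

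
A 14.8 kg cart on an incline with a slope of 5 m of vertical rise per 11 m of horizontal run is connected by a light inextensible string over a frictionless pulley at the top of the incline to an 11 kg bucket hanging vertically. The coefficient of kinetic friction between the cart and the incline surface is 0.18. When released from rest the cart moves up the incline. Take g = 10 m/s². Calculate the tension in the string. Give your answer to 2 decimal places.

For the cart on the incline: the weight component along the slope is m₁g sin 24.44° = 14.8 × 10 × 0.4138 = 61.242 N and the normal force is N = m₁g cos 24.44° = 134.734 N.
Kinetic friction opposes the cart's motion up the incline: f = μN = 0.18 × 134.734 = 24.252 N acting down the slope.
Newton's second law for the cart (up-slope positive): T − 61.242 − 24.252 = 14.8 a. For the hanging bucket (downward positive): 11 × 10 − T = 11 a.
Adding the two equations eliminates T: 24.506 = 25.8 a, so a = 0.9498 m/s².
Then from the hanging bucket's equation, T = 11 × (10 − 0.9498) = 99.552 N.

99.55 N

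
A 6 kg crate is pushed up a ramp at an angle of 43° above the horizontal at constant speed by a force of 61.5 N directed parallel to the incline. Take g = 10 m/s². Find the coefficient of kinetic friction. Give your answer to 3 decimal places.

At constant speed ΣF = 0 along the incline. The applied 61.5 N acts up the slope; the weight component mg sin 43° = 40.920 N and kinetic friction μN both act down the slope.
So 61.5 = 40.920 + μ × 43.881, giving μ = (61.5 − 40.920) / 43.881 = 0.4690.

0.469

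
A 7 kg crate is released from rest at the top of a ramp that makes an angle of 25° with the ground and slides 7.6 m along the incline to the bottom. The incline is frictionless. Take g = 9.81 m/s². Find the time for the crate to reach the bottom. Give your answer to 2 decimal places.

1.91 s

The weight component along the incline is mg sin 25° = 29.021 N and the normal force is N = mg cos 25° = 62.236 N.
With no friction, a = g sin 25° = 4.1459 m/s².
Starting from rest, L = ½at², so t = √(2L/a) = √(2 × 7.6 / 4.1459) = 1.9148 s.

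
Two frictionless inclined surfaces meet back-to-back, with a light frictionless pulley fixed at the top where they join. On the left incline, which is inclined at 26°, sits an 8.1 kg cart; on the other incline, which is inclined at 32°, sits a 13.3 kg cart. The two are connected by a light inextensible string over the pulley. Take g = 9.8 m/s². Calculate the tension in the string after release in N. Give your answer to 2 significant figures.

48 N

Resolve each weight along its own incline: the 8.1 kg mass has component 8.1 × 9.8 × sin 26° = 34.798 N down its slope, and the 13.3 kg mass has 13.3 × 9.8 × sin 32° = 69.070 N down its slope.
The 13.3 kg side's 69.070 N exceeds the other side's 34.798 N, so that mass slides down and the 8.1 kg mass slides up. Taking that direction as positive, Newton's second law for the whole system gives 69.070 − 34.798 = (8.1 + 13.3) a, so a = 34.272 / 21.4 = 1.6015 m/s².
For the 8.1 kg mass (up-slope positive): T − 34.798 = 8.1 × 1.6015, so T = 47.770 N.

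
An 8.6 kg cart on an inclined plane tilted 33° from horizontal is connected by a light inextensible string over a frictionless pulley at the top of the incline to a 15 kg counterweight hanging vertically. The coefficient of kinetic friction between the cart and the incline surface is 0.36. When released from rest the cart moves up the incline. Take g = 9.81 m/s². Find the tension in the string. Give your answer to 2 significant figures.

For the cart on the incline: the weight component along the slope is m₁g sin 33° = 8.6 × 9.81 × 0.5446 = 45.946 N and the normal force is N = m₁g cos 33° = 70.755 N.
Kinetic friction opposes the cart's motion up the incline: f = μN = 0.36 × 70.755 = 25.472 N acting down the slope.
Newton's second law for the cart (up-slope positive): T − 45.946 − 25.472 = 8.6 a. For the hanging counterweight (downward positive): 15 × 9.81 − T = 15 a.
Adding the two equations eliminates T: 75.732 = 23.6 a, so a = 3.2090 m/s².
Then from the hanging counterweight's equation, T = 15 × (9.81 − 3.2090) = 99.015 N.

99 N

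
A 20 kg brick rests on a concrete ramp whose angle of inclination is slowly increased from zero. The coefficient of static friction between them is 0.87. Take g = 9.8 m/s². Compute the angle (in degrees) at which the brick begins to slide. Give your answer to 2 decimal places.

41.02°

At the threshold of sliding, static friction is at its maximum μ_s N and exactly balances the weight component along the incline: mg sin θ = μ_s mg cos θ.
Hence tan θ = μ_s = 0.87, so θ = arctan(0.87) = 41.0233°.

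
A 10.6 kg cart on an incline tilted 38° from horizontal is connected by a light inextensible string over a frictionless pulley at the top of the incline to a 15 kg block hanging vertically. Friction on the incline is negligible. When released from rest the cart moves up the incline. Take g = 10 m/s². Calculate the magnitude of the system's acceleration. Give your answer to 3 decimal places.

For the cart on the incline: the weight component along the slope is m₁g sin 38° = 10.6 × 10 × 0.6157 = 65.264 N and the normal force is N = m₁g cos 38° = 83.529 N.
Newton's second law for the cart (up-slope positive): T − 65.264 = 10.6 a. For the hanging block (downward positive): 15 × 10 − T = 15 a.
Adding the two equations eliminates T: 84.736 = 25.6 a, so a = 3.3100 m/s².

3.310 m/s²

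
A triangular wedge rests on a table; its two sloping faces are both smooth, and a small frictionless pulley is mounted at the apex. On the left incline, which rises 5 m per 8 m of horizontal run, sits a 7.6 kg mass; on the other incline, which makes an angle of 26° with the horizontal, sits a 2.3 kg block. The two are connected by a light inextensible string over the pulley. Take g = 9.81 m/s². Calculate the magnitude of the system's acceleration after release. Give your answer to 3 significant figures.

Resolve each weight along its own incline: the 7.6 kg mass has component 7.6 × 9.81 × sin 32.01° = 39.515 N down its slope, and the 2.3 kg mass has 2.3 × 9.81 × sin 26° = 9.891 N down its slope.
The 7.6 kg side's 39.515 N exceeds the other side's 9.891 N, so that mass slides down and the 2.3 kg mass slides up. Taking that direction as positive, Newton's second law for the whole system gives 39.515 − 9.891 = (7.6 + 2.3) a, so a = 29.624 / 9.9 = 2.9923 m/s².

2.99 m/s²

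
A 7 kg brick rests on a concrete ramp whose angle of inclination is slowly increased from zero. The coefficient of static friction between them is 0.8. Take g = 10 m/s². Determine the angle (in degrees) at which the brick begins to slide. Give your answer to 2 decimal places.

38.66°

At the threshold of sliding, static friction is at its maximum μ_s N and exactly balances the weight component along the incline: mg sin θ = μ_s mg cos θ.
Hence tan θ = μ_s = 0.8, so θ = arctan(0.8) = 38.6598°.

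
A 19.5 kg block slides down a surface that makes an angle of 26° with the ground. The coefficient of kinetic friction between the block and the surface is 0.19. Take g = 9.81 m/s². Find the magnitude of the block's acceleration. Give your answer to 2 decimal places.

2.63 m/s²

Resolving the weight along the incline: the component pulling the block down the slope is mg sin 26° = 19.5 × 9.81 × 0.4384 = 83.864 N, and the normal force is N = mg cos 26° = 19.5 × 9.81 × 0.8988 = 171.936 N.
Kinetic friction acts up the slope with magnitude f = μN = 0.19 × 171.936 = 32.668 N.
Net force along the incline is 83.864 − 32.668 = 51.196 N, so a = 51.196 / 19.5 = 2.6254 m/s².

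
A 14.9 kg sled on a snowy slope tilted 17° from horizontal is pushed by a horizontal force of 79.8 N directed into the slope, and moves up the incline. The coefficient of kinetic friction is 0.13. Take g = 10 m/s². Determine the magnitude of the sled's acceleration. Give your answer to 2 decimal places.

The horizontal push has components F cos 17° = 79.8 × 0.9563 = 76.313 N up the incline and F sin 17° = 79.8 × 0.2924 = 23.334 N pressing into the surface.
The normal force is therefore N = mg cos 17° + F sin 17° = 142.489 + 23.334 = 165.823 N, and kinetic friction down the slope is μN = 0.13 × 165.823 = 21.557 N.
Along the incline: F cos 17° − mg sin 17° − μN = ma, so 76.313 − 43.568 − 21.557 = 14.9 a, giving a = 0.7509 m/s².

0.75 m/s²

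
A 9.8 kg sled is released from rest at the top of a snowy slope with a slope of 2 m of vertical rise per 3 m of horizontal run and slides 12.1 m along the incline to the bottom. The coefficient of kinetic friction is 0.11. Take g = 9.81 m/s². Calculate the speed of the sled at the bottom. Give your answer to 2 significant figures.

10 m/s

The weight component along the incline is mg sin 33.69° = 53.328 N and the normal force is N = mg cos 33.69° = 79.992 N.
Friction up the slope is f = μN = 0.11 × 79.992 = 8.799 N, so the net downslope force is 53.328 − 8.799 = 44.529 N and a = 44.529 / 9.8 = 4.5438 m/s².
Starting from rest over a distance of 12.1 m, v² = 2aL = 2 × 4.5438 × 12.1 = 109.9600, so v = 10.4862 m/s.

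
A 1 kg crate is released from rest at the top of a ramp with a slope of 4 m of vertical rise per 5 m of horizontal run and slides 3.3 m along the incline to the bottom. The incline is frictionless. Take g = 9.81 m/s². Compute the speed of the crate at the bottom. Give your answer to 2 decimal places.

The weight component along the incline is mg sin 38.66° = 6.128 N and the normal force is N = mg cos 38.66° = 7.660 N.
With no friction, a = g sin 38.66° = 6.1283 m/s².
Starting from rest over a distance of 3.3 m, v² = 2aL = 2 × 6.1283 × 3.3 = 40.4468, so v = 6.3598 m/s.

6.36 m/s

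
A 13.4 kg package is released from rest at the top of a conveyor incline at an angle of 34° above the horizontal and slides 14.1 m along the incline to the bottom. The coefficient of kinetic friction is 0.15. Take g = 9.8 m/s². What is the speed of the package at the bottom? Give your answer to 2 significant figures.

11 m/s

The weight component along the incline is mg sin 34° = 73.433 N and the normal force is N = mg cos 34° = 108.869 N.
Friction up the slope is f = μN = 0.15 × 108.869 = 16.330 N, so the net downslope force is 73.433 − 16.330 = 57.103 N and a = 57.103 / 13.4 = 4.2614 m/s².
Starting from rest over a distance of 14.1 m, v² = 2aL = 2 × 4.2614 × 14.1 = 120.1715, so v = 10.9623 m/s.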